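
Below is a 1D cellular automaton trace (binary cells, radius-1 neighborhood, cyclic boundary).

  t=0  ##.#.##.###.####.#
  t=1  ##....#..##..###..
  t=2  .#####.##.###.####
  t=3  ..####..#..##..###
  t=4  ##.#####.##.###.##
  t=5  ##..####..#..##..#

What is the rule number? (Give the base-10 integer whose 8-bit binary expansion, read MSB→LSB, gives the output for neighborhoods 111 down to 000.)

211

  [7] ### => #  t=0,i=0
  [6] ##. => #  t=0,i=1
  [5] #.# => .  t=0,i=2
  [4] #.. => #  t=1,i=2
  [3] .## => .  t=0,i=5
  [2] .#. => .  t=0,i=3
  [1] ..# => #  t=1,i=5
  [0] ... => #  t=1,i=3
  bits 11010011 = 211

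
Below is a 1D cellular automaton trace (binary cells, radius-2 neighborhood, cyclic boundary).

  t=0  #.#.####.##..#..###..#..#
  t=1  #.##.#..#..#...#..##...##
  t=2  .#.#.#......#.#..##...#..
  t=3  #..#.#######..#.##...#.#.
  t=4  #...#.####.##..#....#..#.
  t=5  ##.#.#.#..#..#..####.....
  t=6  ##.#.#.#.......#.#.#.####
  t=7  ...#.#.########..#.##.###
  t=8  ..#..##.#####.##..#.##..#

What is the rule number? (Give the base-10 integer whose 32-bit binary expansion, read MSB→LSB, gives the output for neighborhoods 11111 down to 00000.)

  nb #####: next=#  (t=3,i=7, bit31=1)
  nb ####.: next=.  (t=0,i=6, bit30=0)
  nb ###.#: next=.  (t=0,i=7, bit29=0)
  nb ###..: next=#  (t=0,i=18, bit28=1)
  nb ##.##: next=#  (t=0,i=8, bit27=1)
  nb ##.#.: next=.  (t=0,i=1, bit26=0)
  nb ##..#: next=#  (t=0,i=11, bit25=1)
  nb ##...: next=.  (t=1,i=20, bit24=0)
  nb #.###: next=.  (t=0,i=4, bit23=0)
  nb #.##.: next=.  (t=0,i=9, bit22=0)
  nb #.#.#: next=#  (t=0,i=2, bit21=1)
  nb #.#..: next=#  (t=1,i=5, bit20=1)
  nb #..##: next=#  (t=0,i=15, bit19=1)
  nb #..#.: next=.  (t=0,i=12, bit18=0)
  nb #...#: next=.  (t=1,i=13, bit17=0)
  nb #....: next=#  (t=2,i=7, bit16=1)
  nb .####: next=#  (t=0,i=5, bit15=1)
  nb .###.: next=.  (t=0,i=17, bit14=0)
  nb .##.#: next=#  (t=0,i=0, bit13=1)
  nb .##..: next=.  (t=0,i=10, bit12=0)
  nb .#.##: next=#  (t=0,i=3, bit11=1)
  nb .#.#.: next=.  (t=2,i=2, bit10=0)
  nb .#..#: next=.  (t=0,i=14, bit9=0)
  nb .#...: next=#  (t=1,i=12, bit8=1)
  nb ..###: next=.  (t=0,i=16, bit7=0)
  nb ..##.: next=#  (t=0,i=24, bit6=1)
  nb ..#.#: next=.  (t=2,i=1, bit5=0)
  nb ..#..: next=.  (t=0,i=13, bit4=0)
  nb ...##: next=#  (t=1,i=22, bit3=1)
  nb ...#.: next=#  (t=1,i=14, bit2=1)
  nb ....#: next=#  (t=2,i=10, bit1=1)
  nb .....: next=#  (t=2,i=8, bit0=1)
  bits 10011010001110011010100101001111 = 2587470159

2587470159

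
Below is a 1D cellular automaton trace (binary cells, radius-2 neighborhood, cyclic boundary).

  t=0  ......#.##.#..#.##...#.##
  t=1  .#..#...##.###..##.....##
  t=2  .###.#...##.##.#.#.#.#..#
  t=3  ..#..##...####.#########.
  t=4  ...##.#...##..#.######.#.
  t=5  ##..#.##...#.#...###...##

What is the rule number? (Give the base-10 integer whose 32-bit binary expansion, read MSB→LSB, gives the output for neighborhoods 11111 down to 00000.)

2558392194

  [31] ##### => #  t=3,i=17
  [30] ####. => .  t=3,i=12
  [29] ###.# => .  t=2,i=3
  [28] ###.. => #  t=1,i=13
  [27] ##.## => #  t=1,i=10
  [26] ##.#. => .  t=0,i=10
  [25] ##..# => .  t=1,i=14
  [24] ##... => .  t=0,i=0
  [23] #.### => .  t=1,i=11
  [22] #.##. => #  t=0,i=8
  [21] #.#.# => #  t=2,i=15
  [20] #.#.. => #  t=0,i=11
  [19] #..## => #  t=1,i=15
  [18] #..#. => #  t=0,i=13
  [17] #...# => .  t=0,i=19
  [16] #.... => #  t=0,i=1
  [15] .#### => #  t=3,i=11
  [14] .###. => #  t=1,i=12
  [13] .##.# => #  t=0,i=9
  [12] .##.. => #  t=0,i=17
  [11] .#.## => .  t=0,i=7
  [10] .#.#. => #  t=2,i=16
  [9] .#..# => #  t=0,i=12
  [8] .#... => #  t=1,i=5
  [7] ..### => #  t=3,i=10
  [6] ..##. => .  t=1,i=8
  [5] ..#.# => .  t=0,i=6
  [4] ..#.. => .  t=1,i=4
  [3] ...## => .  t=1,i=7
  [2] ...#. => .  t=0,i=5
  [1] ....# => #  t=0,i=4
  [0] ..... => .  t=0,i=2
  bits 10011000011111011111011110000010 = 2558392194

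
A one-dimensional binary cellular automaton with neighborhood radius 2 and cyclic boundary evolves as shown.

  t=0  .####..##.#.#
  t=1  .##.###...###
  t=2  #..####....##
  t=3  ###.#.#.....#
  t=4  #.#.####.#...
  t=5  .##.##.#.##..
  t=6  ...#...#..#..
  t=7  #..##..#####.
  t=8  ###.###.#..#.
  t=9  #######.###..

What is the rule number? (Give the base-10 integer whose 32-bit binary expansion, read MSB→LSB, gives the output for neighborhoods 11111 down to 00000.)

985454353

  #####|.  b31=0 t=7,i=9
  ####.|.  b30=0 t=0,i=3
  ###.#|#  b29=1 t=1,i=12
  ###..|#  b28=1 t=0,i=4
  ##.##|#  b27=1 t=1,i=0
  ##.#.|.  b26=0 t=0,i=9
  ##..#|#  b25=1 t=0,i=5
  ##...|.  b24=0 t=1,i=7
  #.###|#  b23=1 t=0,i=1
  #.##.|.  b22=0 t=1,i=1
  #.#.#|#  b21=1 t=0,i=10
  #.#..|#  b20=1 t=3,i=6
  #..##|#  b19=1 t=0,i=6
  #..#.|#  b18=1 t=6,i=9
  #...#|.  b17=0 t=1,i=8
  #....|.  b16=0 t=2,i=8
  .####|#  b15=1 t=0,i=2
  .###.|#  b14=1 t=1,i=5
  .##.#|.  b13=0 t=0,i=8
  .##..|#  b12=1 t=5,i=10
  .#.##|.  b11=0 t=0,i=0
  .#.#.|#  b10=1 t=0,i=11
  .#..#|#  b9=1 t=6,i=8
  .#...|#  b8=1 t=3,i=7
  ..###|.  b7=0 t=1,i=10
  ..##.|.  b6=0 t=0,i=7
  ..#.#|.  b5=0 t=4,i=0
  ..#..|#  b4=1 t=6,i=3
  ...##|.  b3=0 t=1,i=9
  ...#.|.  b2=0 t=4,i=12
  ....#|.  b1=0 t=2,i=9
  .....|#  b0=1 t=3,i=9
  bits 00111010101111001101011100010001 = 985454353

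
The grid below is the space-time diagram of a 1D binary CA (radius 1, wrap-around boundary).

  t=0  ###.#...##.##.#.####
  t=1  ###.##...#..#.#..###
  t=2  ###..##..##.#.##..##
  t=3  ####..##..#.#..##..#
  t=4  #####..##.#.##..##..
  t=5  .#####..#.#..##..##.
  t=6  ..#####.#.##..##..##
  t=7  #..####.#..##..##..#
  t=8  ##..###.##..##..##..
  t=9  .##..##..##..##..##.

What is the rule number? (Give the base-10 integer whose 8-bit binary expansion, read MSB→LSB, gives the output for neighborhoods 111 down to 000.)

212

  ### -> #   bit 7 = 1  t=0,i=0
  ##. -> #   bit 6 = 1  t=0,i=2
  #.# -> .   bit 5 = 0  t=0,i=3
  #.. -> #   bit 4 = 1  t=0,i=5
  .## -> .   bit 3 = 0  t=0,i=8
  .#. -> #   bit 2 = 1  t=0,i=4
  ..# -> .   bit 1 = 0  t=0,i=7
  ... -> .   bit 0 = 0  t=0,i=6
  bits 11010100 = 212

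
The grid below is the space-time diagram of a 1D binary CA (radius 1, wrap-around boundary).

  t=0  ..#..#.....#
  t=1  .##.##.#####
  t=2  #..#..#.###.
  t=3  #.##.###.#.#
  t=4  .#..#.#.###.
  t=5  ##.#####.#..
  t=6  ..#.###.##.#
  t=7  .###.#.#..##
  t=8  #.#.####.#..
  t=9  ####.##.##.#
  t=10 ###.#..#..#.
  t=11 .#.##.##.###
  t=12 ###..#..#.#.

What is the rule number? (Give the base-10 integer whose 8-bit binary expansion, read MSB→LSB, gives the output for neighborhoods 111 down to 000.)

  [7] ### => #  t=1,i=8
  [6] ##. => .  t=1,i=2
  [5] #.# => #  t=1,i=0
  [4] #.. => .  t=0,i=0
  [3] .## => .  t=1,i=1
  [2] .#. => #  t=0,i=2
  [1] ..# => #  t=0,i=1
  [0] ... => #  t=0,i=7
  bits 10100111 = 167

167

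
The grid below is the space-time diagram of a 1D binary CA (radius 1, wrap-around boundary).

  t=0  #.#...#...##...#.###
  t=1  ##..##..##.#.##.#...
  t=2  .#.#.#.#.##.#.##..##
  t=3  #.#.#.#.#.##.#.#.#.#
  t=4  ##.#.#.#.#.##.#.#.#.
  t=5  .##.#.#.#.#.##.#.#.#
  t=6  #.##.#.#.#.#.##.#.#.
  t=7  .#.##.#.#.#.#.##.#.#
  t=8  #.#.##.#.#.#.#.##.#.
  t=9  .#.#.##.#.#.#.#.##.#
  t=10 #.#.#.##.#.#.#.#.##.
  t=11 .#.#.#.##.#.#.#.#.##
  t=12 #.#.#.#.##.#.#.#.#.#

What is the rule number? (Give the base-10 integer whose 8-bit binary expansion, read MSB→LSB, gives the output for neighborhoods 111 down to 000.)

99

  ###|.  b7=0 t=0,i=18
  ##.|#  b6=1 t=0,i=0
  #.#|#  b5=1 t=0,i=1
  #..|.  b4=0 t=0,i=3
  .##|.  b3=0 t=0,i=10
  .#.|.  b2=0 t=0,i=2
  ..#|#  b1=1 t=0,i=5
  ...|#  b0=1 t=0,i=4
  bits 01100011 = 99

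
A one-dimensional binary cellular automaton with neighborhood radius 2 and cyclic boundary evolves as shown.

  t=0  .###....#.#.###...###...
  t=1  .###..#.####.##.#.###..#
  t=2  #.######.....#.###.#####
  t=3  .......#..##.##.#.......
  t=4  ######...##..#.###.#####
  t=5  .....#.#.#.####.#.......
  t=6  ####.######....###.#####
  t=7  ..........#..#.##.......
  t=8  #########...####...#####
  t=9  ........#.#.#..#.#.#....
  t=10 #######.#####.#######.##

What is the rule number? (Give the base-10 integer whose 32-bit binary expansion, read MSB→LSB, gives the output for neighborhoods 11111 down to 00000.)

377376227

  [31] ##### => .  t=2,i=4
  [30] ####. => .  t=1,i=10
  [29] ###.# => .  t=1,i=11
  [28] ###.. => #  t=0,i=3
  [27] ##.## => .  t=1,i=12
  [26] ##.#. => #  t=1,i=15
  [25] ##..# => #  t=1,i=4
  [24] ##... => .  t=0,i=4
  [23] #.### => .  t=0,i=12
  [22] #.##. => #  t=1,i=13
  [21] #.#.# => #  t=0,i=10
  [20] #.#.. => #  t=3,i=16
  [19] #..## => #  t=3,i=9
  [18] #..#. => #  t=1,i=5
  [17] #...# => #  t=0,i=16
  [16] #.... => .  t=0,i=5
  [15] .#### => .  t=1,i=9
  [14] .###. => #  t=0,i=2
  [13] .##.# => .  t=1,i=14
  [12] .##.. => .  t=4,i=10
  [11] .#.## => #  t=0,i=11
  [10] .#.#. => #  t=0,i=9
  [9] .#..# => .  t=3,i=8
  [8] .#... => #  t=3,i=17
  [7] ..### => #  t=0,i=1
  [6] ..##. => #  t=3,i=10
  [5] ..#.# => #  t=0,i=8
  [4] ..#.. => .  t=3,i=7
  [3] ...## => .  t=0,i=0
  [2] ...#. => .  t=0,i=7
  [1] ....# => #  t=0,i=6
  [0] ..... => #  t=2,i=10
  bits 00010110011111100100110111100011 = 377376227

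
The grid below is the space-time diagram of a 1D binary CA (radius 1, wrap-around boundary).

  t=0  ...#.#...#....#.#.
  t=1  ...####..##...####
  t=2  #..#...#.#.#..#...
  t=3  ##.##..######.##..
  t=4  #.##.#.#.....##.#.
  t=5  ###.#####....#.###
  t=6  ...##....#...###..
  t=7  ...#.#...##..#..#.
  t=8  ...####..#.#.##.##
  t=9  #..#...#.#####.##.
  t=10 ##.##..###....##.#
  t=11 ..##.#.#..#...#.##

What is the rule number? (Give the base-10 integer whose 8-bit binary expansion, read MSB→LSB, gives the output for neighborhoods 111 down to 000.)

  [7] ### => .  t=1,i=4
  [6] ##. => .  t=1,i=6
  [5] #.# => #  t=0,i=4
  [4] #.. => #  t=0,i=6
  [3] .## => #  t=1,i=3
  [2] .#. => #  t=0,i=3
  [1] ..# => .  t=0,i=2
  [0] ... => .  t=0,i=0
  bits 00111100 = 60

60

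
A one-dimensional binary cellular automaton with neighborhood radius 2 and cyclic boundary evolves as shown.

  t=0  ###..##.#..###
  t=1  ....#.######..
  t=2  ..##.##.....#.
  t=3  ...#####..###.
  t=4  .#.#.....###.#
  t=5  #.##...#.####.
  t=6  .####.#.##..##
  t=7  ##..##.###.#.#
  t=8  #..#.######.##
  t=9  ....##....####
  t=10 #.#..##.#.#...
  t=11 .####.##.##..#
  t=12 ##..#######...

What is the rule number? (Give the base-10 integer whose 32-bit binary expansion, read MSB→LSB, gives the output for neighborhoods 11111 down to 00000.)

769162902

  nb #####: next=.  (t=0,i=0, bit31=0)
  nb ####.: next=.  (t=0,i=1, bit30=0)
  nb ###.#: next=#  (t=4,i=11, bit29=1)
  nb ###..: next=.  (t=0,i=2, bit28=0)
  nb ##.##: next=#  (t=2,i=4, bit27=1)
  nb ##.#.: next=#  (t=0,i=7, bit26=1)
  nb ##..#: next=.  (t=0,i=3, bit25=0)
  nb ##...: next=#  (t=1,i=12, bit24=1)
  nb #.###: next=#  (t=1,i=6, bit23=1)
  nb #.##.: next=#  (t=2,i=5, bit22=1)
  nb #.#.#: next=.  (t=4,i=1, bit21=0)
  nb #.#..: next=#  (t=0,i=8, bit20=1)
  nb #..##: next=#  (t=0,i=4, bit19=1)
  nb #..#.: next=.  (t=8,i=2, bit18=0)
  nb #...#: next=.  (t=2,i=0, bit17=0)
  nb #....: next=.  (t=1,i=13, bit16=0)
  nb .####: next=.  (t=0,i=12, bit15=0)
  nb .###.: next=#  (t=3,i=11, bit14=1)
  nb .##.#: next=#  (t=0,i=6, bit13=1)
  nb .##..: next=#  (t=2,i=6, bit12=1)
  nb .#.##: next=#  (t=1,i=5, bit11=1)
  nb .#.#.: next=#  (t=4,i=0, bit10=1)
  nb .#..#: next=#  (t=0,i=9, bit9=1)
  nb .#...: next=.  (t=2,i=13, bit8=0)
  nb ..###: next=#  (t=0,i=11, bit7=1)
  nb ..##.: next=.  (t=0,i=5, bit6=0)
  nb ..#.#: next=.  (t=1,i=4, bit5=0)
  nb ..#..: next=#  (t=2,i=12, bit4=1)
  nb ...##: next=.  (t=2,i=1, bit3=0)
  nb ...#.: next=#  (t=1,i=3, bit2=1)
  nb ....#: next=#  (t=1,i=2, bit1=1)
  nb .....: next=.  (t=1,i=0, bit0=0)
  bits 00101101110110000111111010010110 = 769162902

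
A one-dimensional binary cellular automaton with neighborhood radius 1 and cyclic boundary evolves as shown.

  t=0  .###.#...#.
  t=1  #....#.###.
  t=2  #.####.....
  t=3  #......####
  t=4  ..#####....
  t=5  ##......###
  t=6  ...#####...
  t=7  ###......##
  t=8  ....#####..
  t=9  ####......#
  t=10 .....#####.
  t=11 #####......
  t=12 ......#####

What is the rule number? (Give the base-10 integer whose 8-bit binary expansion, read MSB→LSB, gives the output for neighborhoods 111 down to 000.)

7

  [7] ### => .  t=0,i=2
  [6] ##. => .  t=0,i=3
  [5] #.# => .  t=0,i=4
  [4] #.. => .  t=0,i=6
  [3] .## => .  t=0,i=1
  [2] .#. => #  t=0,i=5
  [1] ..# => #  t=0,i=0
  [0] ... => #  t=0,i=7
  bits 00000111 = 7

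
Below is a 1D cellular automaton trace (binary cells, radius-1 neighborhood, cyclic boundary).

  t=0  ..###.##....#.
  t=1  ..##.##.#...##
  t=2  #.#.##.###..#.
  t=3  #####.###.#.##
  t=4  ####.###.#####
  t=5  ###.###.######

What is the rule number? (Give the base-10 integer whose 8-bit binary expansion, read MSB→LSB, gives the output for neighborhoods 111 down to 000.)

  nb ###: next=#  (t=0,i=3, bit7=1)
  nb ##.: next=.  (t=0,i=4, bit6=0)
  nb #.#: next=#  (t=0,i=5, bit5=1)
  nb #..: next=#  (t=0,i=8, bit4=1)
  nb .##: next=#  (t=0,i=2, bit3=1)
  nb .#.: next=#  (t=0,i=12, bit2=1)
  nb ..#: next=.  (t=0,i=1, bit1=0)
  nb ...: next=.  (t=0,i=0, bit0=0)
  bits 10111100 = 188

188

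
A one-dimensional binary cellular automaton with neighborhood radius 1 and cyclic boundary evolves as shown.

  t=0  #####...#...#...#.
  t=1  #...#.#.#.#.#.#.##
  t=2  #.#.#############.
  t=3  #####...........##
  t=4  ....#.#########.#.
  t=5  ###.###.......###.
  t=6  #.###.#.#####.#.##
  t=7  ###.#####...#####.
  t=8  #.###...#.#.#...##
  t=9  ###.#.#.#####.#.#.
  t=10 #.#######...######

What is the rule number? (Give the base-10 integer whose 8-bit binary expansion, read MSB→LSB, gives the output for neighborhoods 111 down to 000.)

  ### -> .   bit 7 = 0  t=0,i=1
  ##. -> #   bit 6 = 1  t=0,i=4
  #.# -> #   bit 5 = 1  t=0,i=17
  #.. -> .   bit 4 = 0  t=0,i=5
  .## -> #   bit 3 = 1  t=0,i=0
  .#. -> #   bit 2 = 1  t=0,i=8
  ..# -> .   bit 1 = 0  t=0,i=7
  ... -> #   bit 0 = 1  t=0,i=6
  bits 01101101 = 109

109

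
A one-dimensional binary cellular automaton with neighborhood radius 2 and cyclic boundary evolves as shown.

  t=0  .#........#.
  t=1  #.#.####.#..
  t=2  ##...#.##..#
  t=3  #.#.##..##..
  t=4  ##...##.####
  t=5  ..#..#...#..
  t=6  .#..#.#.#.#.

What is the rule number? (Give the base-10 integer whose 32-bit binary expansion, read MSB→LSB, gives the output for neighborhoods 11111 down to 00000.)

  [31] ##### => .  t=4,i=10
  [30] ####. => .  t=1,i=6
  [29] ###.# => #  t=1,i=7
  [28] ###.. => .  t=2,i=1
  [27] ##.## => .  t=4,i=7
  [26] ##.#. => #  t=1,i=8
  [25] ##..# => #  t=2,i=9
  [24] ##... => #  t=2,i=2
  [23] #.### => .  t=1,i=4
  [22] #.##. => .  t=2,i=7
  [21] #.#.# => .  t=1,i=2
  [20] #.#.. => .  t=1,i=9
  [19] #..## => .  t=2,i=10
  [18] #..#. => #  t=0,i=0
  [17] #...# => .  t=2,i=3
  [16] #.... => .  t=0,i=3
  [15] .#### => #  t=1,i=5
  [14] .###. => #  t=2,i=0
  [13] .##.# => .  t=4,i=6
  [12] .##.. => #  t=2,i=8
  [11] .#.## => .  t=1,i=3
  [10] .#.#. => #  t=1,i=1
  [9] .#..# => .  t=0,i=11
  [8] .#... => #  t=0,i=2
  [7] ..### => .  t=2,i=11
  [6] ..##. => #  t=3,i=8
  [5] ..#.# => #  t=1,i=0
  [4] ..#.. => .  t=0,i=1
  [3] ...## => .  t=4,i=4
  [2] ...#. => #  t=0,i=9
  [1] ....# => .  t=0,i=8
  [0] ..... => #  t=0,i=4
  bits 00100111000001001101010101100101 = 654628197

654628197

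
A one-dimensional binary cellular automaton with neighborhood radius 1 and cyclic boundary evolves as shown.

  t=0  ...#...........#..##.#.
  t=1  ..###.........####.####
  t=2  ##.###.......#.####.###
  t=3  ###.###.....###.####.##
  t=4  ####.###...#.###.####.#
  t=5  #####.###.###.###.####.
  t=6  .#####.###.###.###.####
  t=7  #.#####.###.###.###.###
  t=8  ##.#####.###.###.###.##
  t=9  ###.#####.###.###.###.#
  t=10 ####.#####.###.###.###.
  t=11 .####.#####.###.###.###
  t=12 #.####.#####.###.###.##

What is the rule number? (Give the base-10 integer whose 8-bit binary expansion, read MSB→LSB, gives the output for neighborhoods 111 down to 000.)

246

  [7] ### => #  t=1,i=3
  [6] ##. => #  t=0,i=19
  [5] #.# => #  t=0,i=20
  [4] #.. => #  t=0,i=4
  [3] .## => .  t=0,i=18
  [2] .#. => #  t=0,i=3
  [1] ..# => #  t=0,i=2
  [0] ... => .  t=0,i=0
  bits 11110110 = 246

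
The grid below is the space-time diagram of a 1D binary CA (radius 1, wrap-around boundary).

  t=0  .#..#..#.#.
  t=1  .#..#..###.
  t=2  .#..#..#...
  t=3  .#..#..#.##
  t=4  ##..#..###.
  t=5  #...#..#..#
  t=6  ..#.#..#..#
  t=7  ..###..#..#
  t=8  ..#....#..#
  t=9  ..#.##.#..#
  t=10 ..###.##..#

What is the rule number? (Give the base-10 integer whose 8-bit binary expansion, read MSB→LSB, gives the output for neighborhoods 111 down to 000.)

  nb ###: next=.  (t=1,i=8, bit7=0)
  nb ##.: next=.  (t=1,i=9, bit6=0)
  nb #.#: next=#  (t=0,i=8, bit5=1)
  nb #..: next=.  (t=0,i=2, bit4=0)
  nb .##: next=#  (t=1,i=7, bit3=1)
  nb .#.: next=#  (t=0,i=1, bit2=1)
  nb ..#: next=.  (t=0,i=0, bit1=0)
  nb ...: next=#  (t=2,i=9, bit0=1)
  bits 00101101 = 45

45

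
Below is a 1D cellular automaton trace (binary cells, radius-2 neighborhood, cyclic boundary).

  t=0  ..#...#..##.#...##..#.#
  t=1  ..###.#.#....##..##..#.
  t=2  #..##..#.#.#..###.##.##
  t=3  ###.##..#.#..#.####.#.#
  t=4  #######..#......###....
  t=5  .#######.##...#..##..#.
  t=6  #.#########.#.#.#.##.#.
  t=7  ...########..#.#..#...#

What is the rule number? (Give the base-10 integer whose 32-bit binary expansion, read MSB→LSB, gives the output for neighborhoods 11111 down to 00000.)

  [31] ##### => #  t=4,i=2
  [30] ####. => #  t=3,i=1
  [29] ###.# => #  t=1,i=4
  [28] ###.. => #  t=2,i=0
  [27] ##.## => #  t=2,i=17
  [26] ##.#. => .  t=0,i=11
  [25] ##..# => #  t=0,i=18
  [24] ##... => .  t=4,i=19
  [23] #.### => .  t=2,i=21
  [22] #.##. => #  t=2,i=18
  [21] #.#.# => .  t=1,i=6
  [20] #.#.. => .  t=0,i=12
  [19] #..## => #  t=0,i=8
  [18] #..#. => .  t=0,i=1
  [17] #...# => #  t=0,i=4
  [16] #.... => .  t=1,i=10
  [15] .#### => #  t=3,i=0
  [14] .###. => #  t=1,i=3
  [13] .##.# => .  t=0,i=10
  [12] .##.. => #  t=0,i=17
  [11] .#.## => .  t=3,i=14
  [10] .#.#. => #  t=0,i=21
  [9] .#..# => .  t=0,i=0
  [8] .#... => #  t=0,i=3
  [7] ..### => .  t=1,i=2
  [6] ..##. => .  t=0,i=9
  [5] ..#.# => .  t=0,i=20
  [4] ..#.. => #  t=0,i=2
  [3] ...## => .  t=0,i=15
  [2] ...#. => .  t=0,i=5
  [1] ....# => #  t=1,i=11
  [0] ..... => .  t=4,i=12
  bits 11111010010010101101010100010010 = 4199208210

4199208210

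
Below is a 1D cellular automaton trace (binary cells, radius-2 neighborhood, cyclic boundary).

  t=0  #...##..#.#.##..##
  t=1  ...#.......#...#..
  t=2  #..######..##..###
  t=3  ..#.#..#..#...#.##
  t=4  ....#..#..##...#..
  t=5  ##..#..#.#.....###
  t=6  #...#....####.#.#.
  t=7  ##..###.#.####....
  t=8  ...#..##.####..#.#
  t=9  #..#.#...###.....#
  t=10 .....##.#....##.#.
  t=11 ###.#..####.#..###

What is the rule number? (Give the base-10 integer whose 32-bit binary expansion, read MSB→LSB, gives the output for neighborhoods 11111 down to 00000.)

1687783705

  [31] ##### => .  t=2,i=5
  [30] ####. => #  t=2,i=7
  [29] ###.# => #  t=6,i=12
  [28] ###.. => .  t=0,i=0
  [27] ##.## => .  t=8,i=8
  [26] ##.#. => #  t=6,i=13
  [25] ##..# => .  t=0,i=6
  [24] ##... => .  t=0,i=1
  [23] #.### => #  t=7,i=10
  [22] #.##. => .  t=0,i=12
  [21] #.#.# => .  t=0,i=10
  [20] #.#.. => #  t=3,i=4
  [19] #..## => #  t=0,i=15
  [18] #..#. => .  t=0,i=7
  [17] #...# => .  t=0,i=2
  [16] #.... => #  t=1,i=5
  [15] .#### => #  t=2,i=4
  [14] .###. => .  t=0,i=17
  [13] .##.# => .  t=8,i=7
  [12] .##.. => .  t=0,i=5
  [11] .#.## => #  t=0,i=11
  [10] .#.#. => .  t=0,i=9
  [9] .#..# => .  t=3,i=5
  [8] .#... => #  t=1,i=4
  [7] ..### => .  t=0,i=16
  [6] ..##. => .  t=0,i=4
  [5] ..#.# => .  t=0,i=8
  [4] ..#.. => #  t=1,i=3
  [3] ...## => #  t=0,i=3
  [2] ...#. => .  t=1,i=2
  [1] ....# => .  t=1,i=1
  [0] ..... => #  t=1,i=0
  bits 01100100100110011000100100011001 = 1687783705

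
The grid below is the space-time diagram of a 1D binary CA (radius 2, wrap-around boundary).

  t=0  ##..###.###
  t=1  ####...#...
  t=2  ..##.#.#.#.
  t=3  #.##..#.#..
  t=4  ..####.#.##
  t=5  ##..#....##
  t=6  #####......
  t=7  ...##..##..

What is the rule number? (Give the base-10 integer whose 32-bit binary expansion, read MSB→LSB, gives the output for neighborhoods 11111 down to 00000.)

1515075153

  nb #####: next=.  (t=0,i=10, bit31=0)
  nb ####.: next=#  (t=0,i=0, bit30=1)
  nb ###.#: next=.  (t=0,i=6, bit29=0)
  nb ###..: next=#  (t=0,i=1, bit28=1)
  nb ##.##: next=#  (t=0,i=7, bit27=1)
  nb ##.#.: next=.  (t=2,i=4, bit26=0)
  nb ##..#: next=#  (t=0,i=2, bit25=1)
  nb ##...: next=.  (t=1,i=4, bit24=0)
  nb #.###: next=.  (t=0,i=8, bit23=0)
  nb #.##.: next=#  (t=3,i=2, bit22=1)
  nb #.#.#: next=.  (t=2,i=5, bit21=0)
  nb #.#..: next=.  (t=2,i=9, bit20=0)
  nb #..##: next=#  (t=0,i=3, bit19=1)
  nb #..#.: next=#  (t=3,i=5, bit18=1)
  nb #...#: next=#  (t=1,i=5, bit17=1)
  nb #....: next=.  (t=5,i=6, bit16=0)
  nb .####: next=.  (t=0,i=9, bit15=0)
  nb .###.: next=.  (t=0,i=5, bit14=0)
  nb .##.#: next=#  (t=2,i=3, bit13=1)
  nb .##..: next=#  (t=3,i=3, bit12=1)
  nb .#.##: next=.  (t=3,i=1, bit11=0)
  nb .#.#.: next=#  (t=2,i=6, bit10=1)
  nb .#..#: next=#  (t=3,i=9, bit9=1)
  nb .#...: next=.  (t=1,i=8, bit8=0)
  nb ..###: next=.  (t=0,i=4, bit7=0)
  nb ..##.: next=#  (t=2,i=2, bit6=1)
  nb ..#.#: next=.  (t=3,i=0, bit5=0)
  nb ..#..: next=#  (t=1,i=7, bit4=1)
  nb ...##: next=.  (t=1,i=10, bit3=0)
  nb ...#.: next=.  (t=1,i=6, bit2=0)
  nb ....#: next=.  (t=5,i=7, bit1=0)
  nb .....: next=#  (t=6,i=7, bit0=1)
  bits 01011010010011100011011001010001 = 1515075153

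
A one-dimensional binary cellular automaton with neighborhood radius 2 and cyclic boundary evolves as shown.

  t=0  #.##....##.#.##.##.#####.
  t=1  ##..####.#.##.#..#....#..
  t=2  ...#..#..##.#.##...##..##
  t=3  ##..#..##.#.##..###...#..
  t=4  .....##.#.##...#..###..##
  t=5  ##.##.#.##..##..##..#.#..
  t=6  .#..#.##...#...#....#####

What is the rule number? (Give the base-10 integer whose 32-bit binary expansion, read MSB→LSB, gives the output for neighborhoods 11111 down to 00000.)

1362832938

  ##### -> .   bit 31 = 0  t=0,i=21
  ####. -> #   bit 30 = 1  t=0,i=22
  ###.# -> .   bit 29 = 0  t=0,i=23
  ###.. -> #   bit 28 = 1  t=3,i=18
  ##.## -> .   bit 27 = 0  t=0,i=15
  ##.#. -> .   bit 26 = 0  t=0,i=10
  ##..# -> .   bit 25 = 0  t=1,i=2
  ##... -> #   bit 24 = 1  t=0,i=4
  #.### -> .   bit 23 = 0  t=0,i=19
  #.##. -> .   bit 22 = 0  t=0,i=2
  #.#.# -> #   bit 21 = 1  t=0,i=0
  #.#.. -> #   bit 20 = 1  t=1,i=14
  #..## -> #   bit 19 = 1  t=1,i=3
  #..#. -> .   bit 18 = 0  t=1,i=16
  #...# -> #   bit 17 = 1  t=2,i=1
  #.... -> #   bit 16 = 1  t=0,i=5
  .#### -> .   bit 15 = 0  t=0,i=20
  .###. -> .   bit 14 = 0  t=3,i=17
  .##.# -> #   bit 13 = 1  t=0,i=9
  .##.. -> .   bit 12 = 0  t=0,i=3
  .#.## -> #   bit 11 = 1  t=0,i=1
  .#.#. -> #   bit 10 = 1  t=5,i=21
  .#..# -> #   bit 9 = 1  t=1,i=15
  .#... -> .   bit 8 = 0  t=1,i=18
  ..### -> .   bit 7 = 0  t=1,i=4
  ..##. -> .   bit 6 = 0  t=0,i=8
  ..#.# -> #   bit 5 = 1  t=5,i=20
  ..#.. -> .   bit 4 = 0  t=1,i=17
  ...## -> #   bit 3 = 1  t=0,i=7
  ...#. -> .   bit 2 = 0  t=1,i=21
  ....# -> #   bit 1 = 1  t=0,i=6
  ..... -> .   bit 0 = 0  t=4,i=2
  bits 01010001001110110010111000101010 = 1362832938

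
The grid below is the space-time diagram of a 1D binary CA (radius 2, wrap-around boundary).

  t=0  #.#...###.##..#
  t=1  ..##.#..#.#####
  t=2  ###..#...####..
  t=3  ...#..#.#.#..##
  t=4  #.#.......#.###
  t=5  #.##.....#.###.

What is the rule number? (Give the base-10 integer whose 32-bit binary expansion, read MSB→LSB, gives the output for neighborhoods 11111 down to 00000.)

  ##### -> #   bit 31 = 1  t=1,i=12
  ####. -> .   bit 30 = 0  t=1,i=13
  ###.# -> #   bit 29 = 1  t=0,i=8
  ###.. -> .   bit 28 = 0  t=1,i=14
  ##.## -> .   bit 27 = 0  t=0,i=9
  ##.#. -> .   bit 26 = 0  t=0,i=1
  ##..# -> #   bit 25 = 1  t=0,i=12
  ##... -> #   bit 24 = 1  t=3,i=0
  #.### -> #   bit 23 = 1  t=1,i=10
  #.##. -> #   bit 22 = 1  t=0,i=10
  #.#.# -> .   bit 21 = 0  t=3,i=8
  #.#.. -> #   bit 20 = 1  t=0,i=2
  #..## -> #   bit 19 = 1  t=0,i=13
  #..#. -> .   bit 18 = 0  t=1,i=7
  #...# -> .   bit 17 = 0  t=0,i=4
  #.... -> .   bit 16 = 0  t=4,i=4
  .#### -> #   bit 15 = 1  t=1,i=11
  .###. -> .   bit 14 = 0  t=0,i=7
  .##.# -> .   bit 13 = 0  t=0,i=0
  .##.. -> #   bit 12 = 1  t=0,i=11
  .#.## -> #   bit 11 = 1  t=1,i=9
  .#.#. -> .   bit 10 = 0  t=3,i=7
  .#..# -> .   bit 9 = 0  t=1,i=6
  .#... -> #   bit 8 = 1  t=0,i=3
  ..### -> .   bit 7 = 0  t=0,i=6
  ..##. -> #   bit 6 = 1  t=0,i=14
  ..#.# -> .   bit 5 = 0  t=1,i=8
  ..#.. -> .   bit 4 = 0  t=2,i=5
  ...## -> #   bit 3 = 1  t=0,i=5
  ...#. -> #   bit 2 = 1  t=3,i=2
  ....# -> .   bit 1 = 0  t=4,i=8
  ..... -> .   bit 0 = 0  t=4,i=5
  bits 10100011110110001001100101001100 = 2748881228

2748881228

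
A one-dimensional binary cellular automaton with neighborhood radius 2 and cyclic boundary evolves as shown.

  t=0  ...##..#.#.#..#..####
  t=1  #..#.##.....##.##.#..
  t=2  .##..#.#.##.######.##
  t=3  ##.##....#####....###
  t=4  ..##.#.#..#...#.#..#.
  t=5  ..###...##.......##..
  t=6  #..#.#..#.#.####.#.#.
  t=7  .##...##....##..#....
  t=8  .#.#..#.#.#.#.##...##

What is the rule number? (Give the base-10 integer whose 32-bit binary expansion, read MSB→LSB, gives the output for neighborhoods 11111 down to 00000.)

  ##### -> .   bit 31 = 0  t=2,i=14
  ####. -> .   bit 30 = 0  t=0,i=19
  ###.# -> .   bit 29 = 0  t=2,i=17
  ###.. -> .   bit 28 = 0  t=0,i=20
  ##.## -> #   bit 27 = 1  t=1,i=14
  ##.#. -> #   bit 26 = 1  t=1,i=17
  ##..# -> #   bit 25 = 1  t=0,i=5
  ##... -> #   bit 24 = 1  t=0,i=0
  #.### -> #   bit 23 = 1  t=2,i=12
  #.##. -> #   bit 22 = 1  t=1,i=5
  #.#.# -> .   bit 21 = 0  t=0,i=9
  #.#.. -> .   bit 20 = 0  t=0,i=11
  #..## -> #   bit 19 = 1  t=0,i=16
  #..#. -> #   bit 18 = 1  t=0,i=6
  #...# -> .   bit 17 = 0  t=0,i=1
  #.... -> .   bit 16 = 0  t=1,i=8
  .#### -> #   bit 15 = 1  t=0,i=18
  .###. -> #   bit 14 = 1  t=5,i=3
  .##.# -> #   bit 13 = 1  t=1,i=13
  .##.. -> .   bit 12 = 0  t=0,i=4
  .#.## -> .   bit 11 = 0  t=1,i=4
  .#.#. -> .   bit 10 = 0  t=0,i=8
  .#..# -> #   bit 9 = 1  t=0,i=12
  .#... -> .   bit 8 = 0  t=4,i=11
  ..### -> .   bit 7 = 0  t=0,i=17
  ..##. -> #   bit 6 = 1  t=0,i=3
  ..#.# -> .   bit 5 = 0  t=0,i=7
  ..#.. -> .   bit 4 = 0  t=0,i=14
  ...## -> .   bit 3 = 0  t=0,i=2
  ...#. -> .   bit 2 = 0  t=4,i=13
  ....# -> #   bit 1 = 1  t=1,i=10
  ..... -> #   bit 0 = 1  t=1,i=9
  bits 00001111110011001110001001000011 = 265085507

265085507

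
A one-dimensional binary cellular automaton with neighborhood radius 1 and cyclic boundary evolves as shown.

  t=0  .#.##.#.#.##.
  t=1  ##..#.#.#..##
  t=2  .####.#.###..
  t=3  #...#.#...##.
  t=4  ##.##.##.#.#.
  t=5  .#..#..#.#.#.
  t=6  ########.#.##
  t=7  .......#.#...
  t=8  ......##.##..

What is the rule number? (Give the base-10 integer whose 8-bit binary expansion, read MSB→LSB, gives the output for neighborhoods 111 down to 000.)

86

  [7] ### => .  t=1,i=0
  [6] ##. => #  t=0,i=4
  [5] #.# => .  t=0,i=2
  [4] #.. => #  t=0,i=12
  [3] .## => .  t=0,i=3
  [2] .#. => #  t=0,i=1
  [1] ..# => #  t=0,i=0
  [0] ... => .  t=2,i=12
  bits 01010110 = 86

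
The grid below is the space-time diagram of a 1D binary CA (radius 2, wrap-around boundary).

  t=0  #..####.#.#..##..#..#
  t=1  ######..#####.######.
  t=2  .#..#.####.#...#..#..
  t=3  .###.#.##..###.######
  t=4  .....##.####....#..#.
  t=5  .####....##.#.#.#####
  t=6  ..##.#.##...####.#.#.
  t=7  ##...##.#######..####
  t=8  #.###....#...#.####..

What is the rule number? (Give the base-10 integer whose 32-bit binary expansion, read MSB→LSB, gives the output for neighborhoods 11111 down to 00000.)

  ##### -> .   bit 31 = 0  t=1,i=2
  ####. -> #   bit 30 = 1  t=0,i=5
  ###.# -> .   bit 29 = 0  t=0,i=6
  ###.. -> .   bit 28 = 0  t=1,i=5
  ##.## -> .   bit 27 = 0  t=1,i=13
  ##.#. -> .   bit 26 = 0  t=0,i=7
  ##..# -> #   bit 25 = 1  t=0,i=1
  ##... -> #   bit 24 = 1  t=4,i=12
  #.### -> .   bit 23 = 0  t=1,i=0
  #.##. -> .   bit 22 = 0  t=3,i=7
  #.#.# -> #   bit 21 = 1  t=0,i=8
  #.#.. -> #   bit 20 = 1  t=0,i=10
  #..## -> #   bit 19 = 1  t=0,i=2
  #..#. -> #   bit 18 = 1  t=0,i=16
  #...# -> #   bit 17 = 1  t=2,i=13
  #.... -> .   bit 16 = 0  t=4,i=0
  .#### -> #   bit 15 = 1  t=0,i=4
  .###. -> .   bit 14 = 0  t=3,i=2
  .##.# -> .   bit 13 = 0  t=4,i=6
  .##.. -> #   bit 12 = 1  t=0,i=0
  .#.## -> #   bit 11 = 1  t=2,i=5
  .#.#. -> #   bit 10 = 1  t=0,i=9
  .#..# -> #   bit 9 = 1  t=0,i=11
  .#... -> #   bit 8 = 1  t=2,i=12
  ..### -> #   bit 7 = 1  t=0,i=3
  ..##. -> .   bit 6 = 0  t=0,i=13
  ..#.# -> .   bit 5 = 0  t=2,i=4
  ..#.. -> #   bit 4 = 1  t=0,i=17
  ...## -> #   bit 3 = 1  t=4,i=4
  ...#. -> .   bit 2 = 0  t=2,i=0
  ....# -> #   bit 1 = 1  t=4,i=3
  ..... -> #   bit 0 = 1  t=4,i=1
  bits 01000011001111101001111110011011 = 1128177563

1128177563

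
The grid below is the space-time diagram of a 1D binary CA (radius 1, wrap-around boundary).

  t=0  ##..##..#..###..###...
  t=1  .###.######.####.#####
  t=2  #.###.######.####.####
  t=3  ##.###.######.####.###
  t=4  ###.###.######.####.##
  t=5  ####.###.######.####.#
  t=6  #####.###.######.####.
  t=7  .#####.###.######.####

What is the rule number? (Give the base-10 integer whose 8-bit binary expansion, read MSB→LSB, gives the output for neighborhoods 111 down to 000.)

247

  ###|#  b7=1 t=0,i=12
  ##.|#  b6=1 t=0,i=1
  #.#|#  b5=1 t=1,i=0
  #..|#  b4=1 t=0,i=2
  .##|.  b3=0 t=0,i=0
  .#.|#  b2=1 t=0,i=8
  ..#|#  b1=1 t=0,i=3
  ...|#  b0=1 t=0,i=20
  bits 11110111 = 247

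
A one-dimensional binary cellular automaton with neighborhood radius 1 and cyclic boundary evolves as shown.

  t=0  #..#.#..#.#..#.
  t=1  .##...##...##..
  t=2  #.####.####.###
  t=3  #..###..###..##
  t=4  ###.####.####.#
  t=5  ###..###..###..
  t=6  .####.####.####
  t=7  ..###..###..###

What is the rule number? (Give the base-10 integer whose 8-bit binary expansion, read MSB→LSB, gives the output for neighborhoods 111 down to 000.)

  ### -> #   bit 7 = 1  t=2,i=3
  ##. -> #   bit 6 = 1  t=1,i=2
  #.# -> .   bit 5 = 0  t=0,i=4
  #.. -> #   bit 4 = 1  t=0,i=1
  .## -> .   bit 3 = 0  t=1,i=1
  .#. -> .   bit 2 = 0  t=0,i=0
  ..# -> #   bit 1 = 1  t=0,i=2
  ... -> #   bit 0 = 1  t=1,i=4
  bits 11010011 = 211

211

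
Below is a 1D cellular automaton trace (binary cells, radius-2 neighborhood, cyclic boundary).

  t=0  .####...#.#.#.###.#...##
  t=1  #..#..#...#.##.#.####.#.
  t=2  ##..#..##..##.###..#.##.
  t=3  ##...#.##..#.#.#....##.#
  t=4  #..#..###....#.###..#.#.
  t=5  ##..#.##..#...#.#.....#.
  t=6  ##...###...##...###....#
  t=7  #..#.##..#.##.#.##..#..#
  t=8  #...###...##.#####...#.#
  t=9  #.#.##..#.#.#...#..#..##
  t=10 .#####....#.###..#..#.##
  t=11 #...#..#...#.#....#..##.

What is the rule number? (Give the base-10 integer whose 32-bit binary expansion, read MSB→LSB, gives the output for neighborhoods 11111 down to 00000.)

1282628544

  #####|.  b31=0 t=8,i=15
  ####.|#  b30=1 t=0,i=3
  ###.#|.  b29=0 t=0,i=16
  ###..|.  b28=0 t=0,i=4
  ##.##|#  b27=1 t=0,i=0
  ##.#.|#  b26=1 t=0,i=17
  ##..#|.  b25=0 t=2,i=2
  ##...|.  b24=0 t=0,i=5
  #.###|.  b23=0 t=0,i=1
  #.##.|#  b22=1 t=1,i=12
  #.#.#|#  b21=1 t=0,i=10
  #.#..|#  b20=1 t=0,i=18
  #..##|.  b19=0 t=2,i=6
  #..#.|.  b18=0 t=1,i=2
  #...#|#  b17=1 t=0,i=6
  #....|#  b16=1 t=3,i=17
  .####|.  b15=0 t=0,i=2
  .###.|#  b14=1 t=0,i=15
  .##.#|.  b13=0 t=0,i=23
  .##..|#  b12=1 t=2,i=1
  .#.##|#  b11=1 t=0,i=13
  .#.#.|.  b10=0 t=0,i=9
  .#..#|#  b9=1 t=1,i=1
  .#...|#  b8=1 t=0,i=19
  ..###|#  b7=1 t=4,i=6
  ..##.|#  b6=1 t=0,i=22
  ..#.#|.  b5=0 t=0,i=8
  ..#..|.  b4=0 t=1,i=3
  ...##|.  b3=0 t=0,i=21
  ...#.|.  b2=0 t=0,i=7
  ....#|.  b1=0 t=3,i=18
  .....|.  b0=0 t=5,i=19
  bits 01001100011100110101101111000000 = 1282628544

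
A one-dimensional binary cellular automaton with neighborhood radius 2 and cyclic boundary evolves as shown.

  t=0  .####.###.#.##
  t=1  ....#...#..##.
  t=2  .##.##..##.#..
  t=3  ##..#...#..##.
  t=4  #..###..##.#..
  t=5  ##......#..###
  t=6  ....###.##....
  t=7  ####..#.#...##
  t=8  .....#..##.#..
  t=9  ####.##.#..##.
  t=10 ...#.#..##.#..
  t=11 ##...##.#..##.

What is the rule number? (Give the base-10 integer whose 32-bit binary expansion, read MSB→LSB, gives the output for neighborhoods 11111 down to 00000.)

  nb #####: next=.  (t=5,i=13, bit31=0)
  nb ####.: next=.  (t=0,i=3, bit30=0)
  nb ###.#: next=#  (t=0,i=4, bit29=1)
  nb ###..: next=.  (t=4,i=5, bit28=0)
  nb ##.##: next=.  (t=0,i=0, bit27=0)
  nb ##.#.: next=.  (t=0,i=9, bit26=0)
  nb ##..#: next=.  (t=2,i=6, bit25=0)
  nb ##...: next=.  (t=1,i=13, bit24=0)
  nb #.###: next=.  (t=0,i=1, bit23=0)
  nb #.##.: next=#  (t=0,i=12, bit22=1)
  nb #.#.#: next=.  (t=0,i=10, bit21=0)
  nb #.#..: next=#  (t=2,i=11, bit20=1)
  nb #..##: next=.  (t=1,i=10, bit19=0)
  nb #..#.: next=#  (t=3,i=3, bit18=1)
  nb #...#: next=.  (t=1,i=6, bit17=0)
  nb #....: next=.  (t=1,i=0, bit16=0)
  nb .####: next=.  (t=0,i=2, bit15=0)
  nb .###.: next=.  (t=0,i=7, bit14=0)
  nb .##.#: next=.  (t=0,i=13, bit13=0)
  nb .##..: next=.  (t=1,i=12, bit12=0)
  nb .#.##: next=#  (t=0,i=11, bit11=1)
  nb .#.#.: next=.  (t=7,i=7, bit10=0)
  nb .#..#: next=#  (t=1,i=9, bit9=1)
  nb .#...: next=#  (t=1,i=5, bit8=1)
  nb ..###: next=.  (t=4,i=3, bit7=0)
  nb ..##.: next=#  (t=1,i=11, bit6=1)
  nb ..#.#: next=.  (t=7,i=6, bit5=0)
  nb ..#..: next=#  (t=1,i=4, bit4=1)
  nb ...##: next=#  (t=2,i=0, bit3=1)
  nb ...#.: next=.  (t=1,i=3, bit2=0)
  nb ....#: next=#  (t=1,i=2, bit1=1)
  nb .....: next=#  (t=1,i=1, bit0=1)
  bits 00100000010101000000101101011011 = 542378843

542378843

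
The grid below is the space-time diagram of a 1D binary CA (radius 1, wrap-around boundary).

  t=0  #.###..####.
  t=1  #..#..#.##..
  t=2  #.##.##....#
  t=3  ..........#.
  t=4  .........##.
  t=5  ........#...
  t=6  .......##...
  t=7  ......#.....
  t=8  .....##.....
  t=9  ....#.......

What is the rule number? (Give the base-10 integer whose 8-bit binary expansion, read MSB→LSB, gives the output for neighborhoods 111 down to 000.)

  ### -> #   bit 7 = 1  t=0,i=3
  ##. -> .   bit 6 = 0  t=0,i=4
  #.# -> .   bit 5 = 0  t=0,i=1
  #.. -> .   bit 4 = 0  t=0,i=5
  .## -> .   bit 3 = 0  t=0,i=2
  .#. -> #   bit 2 = 1  t=0,i=0
  ..# -> #   bit 1 = 1  t=0,i=6
  ... -> .   bit 0 = 0  t=2,i=8
  bits 10000110 = 134

134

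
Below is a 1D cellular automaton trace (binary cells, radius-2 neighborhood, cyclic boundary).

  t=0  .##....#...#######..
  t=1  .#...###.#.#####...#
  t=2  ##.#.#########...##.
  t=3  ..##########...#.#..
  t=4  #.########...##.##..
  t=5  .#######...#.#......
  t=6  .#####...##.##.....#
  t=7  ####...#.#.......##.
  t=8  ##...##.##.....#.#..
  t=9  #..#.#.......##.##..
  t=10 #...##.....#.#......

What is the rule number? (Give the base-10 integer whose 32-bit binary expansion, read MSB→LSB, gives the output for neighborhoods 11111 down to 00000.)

2763181270

  [31] ##### => #  t=0,i=13
  [30] ####. => .  t=0,i=16
  [29] ###.# => #  t=1,i=7
  [28] ###.. => .  t=0,i=17
  [27] ##.## => .  t=2,i=19
  [26] ##.#. => #  t=1,i=8
  [25] ##..# => .  t=4,i=18
  [24] ##... => .  t=0,i=3
  [23] #.### => #  t=1,i=11
  [22] #.##. => .  t=2,i=0
  [21] #.#.# => #  t=1,i=9
  [20] #.#.. => #  t=1,i=1
  [19] #..## => .  t=8,i=19
  [18] #..#. => .  t=4,i=19
  [17] #...# => #  t=0,i=9
  [16] #.... => .  t=0,i=4
  [15] .#### => #  t=0,i=12
  [14] .###. => #  t=1,i=6
  [13] .##.# => .  t=2,i=1
  [12] .##.. => .  t=0,i=2
  [11] .#.## => #  t=1,i=10
  [10] .#.#. => #  t=1,i=0
  [9] .#..# => .  t=8,i=18
  [8] .#... => .  t=0,i=8
  [7] ..### => #  t=0,i=11
  [6] ..##. => #  t=0,i=1
  [5] ..#.# => .  t=1,i=19
  [4] ..#.. => #  t=0,i=7
  [3] ...## => .  t=0,i=0
  [2] ...#. => #  t=0,i=6
  [1] ....# => #  t=0,i=5
  [0] ..... => .  t=5,i=16
  bits 10100100101100101100110011010110 = 2763181270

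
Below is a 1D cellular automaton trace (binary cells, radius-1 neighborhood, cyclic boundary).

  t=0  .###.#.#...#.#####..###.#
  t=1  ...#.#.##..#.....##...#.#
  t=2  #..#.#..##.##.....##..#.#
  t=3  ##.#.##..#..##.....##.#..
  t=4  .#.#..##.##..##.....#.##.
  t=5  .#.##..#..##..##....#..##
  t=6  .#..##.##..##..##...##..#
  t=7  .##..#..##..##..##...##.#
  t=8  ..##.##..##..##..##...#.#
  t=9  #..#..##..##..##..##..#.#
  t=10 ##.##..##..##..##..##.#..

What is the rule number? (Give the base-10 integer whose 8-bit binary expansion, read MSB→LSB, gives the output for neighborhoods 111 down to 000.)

84

  ###|.  b7=0 t=0,i=2
  ##.|#  b6=1 t=0,i=3
  #.#|.  b5=0 t=0,i=0
  #..|#  b4=1 t=0,i=8
  .##|.  b3=0 t=0,i=1
  .#.|#  b2=1 t=0,i=5
  ..#|.  b1=0 t=0,i=10
  ...|.  b0=0 t=0,i=9
  bits 01010100 = 84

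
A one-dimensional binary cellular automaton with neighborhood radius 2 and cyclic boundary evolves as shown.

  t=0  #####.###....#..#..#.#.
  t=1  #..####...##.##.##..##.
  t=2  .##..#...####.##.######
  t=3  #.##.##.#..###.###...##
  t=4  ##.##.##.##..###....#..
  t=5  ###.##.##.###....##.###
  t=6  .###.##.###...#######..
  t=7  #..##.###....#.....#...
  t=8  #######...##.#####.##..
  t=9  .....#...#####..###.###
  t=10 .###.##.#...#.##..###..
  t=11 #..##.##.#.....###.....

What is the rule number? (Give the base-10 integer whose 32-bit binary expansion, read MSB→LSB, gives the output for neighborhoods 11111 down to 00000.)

  [31] ##### => .  t=0,i=2
  [30] ####. => #  t=0,i=3
  [29] ###.# => #  t=0,i=4
  [28] ###.. => .  t=0,i=8
  [27] ##.## => #  t=0,i=5
  [26] ##.#. => #  t=1,i=22
  [25] ##..# => #  t=1,i=18
  [24] ##... => .  t=0,i=9
  [23] #.### => #  t=0,i=0
  [22] #.##. => .  t=1,i=13
  [21] #.#.# => #  t=0,i=21
  [20] #.#.. => .  t=1,i=0
  [19] #..## => #  t=1,i=2
  [18] #..#. => .  t=0,i=15
  [17] #...# => .  t=1,i=8
  [16] #.... => #  t=0,i=10
  [15] .#### => .  t=0,i=1
  [14] .###. => .  t=0,i=7
  [13] .##.# => #  t=1,i=11
  [12] .##.. => #  t=1,i=17
  [11] .#.## => .  t=0,i=22
  [10] .#.#. => #  t=0,i=20
  [9] .#..# => #  t=0,i=14
  [8] .#... => #  t=2,i=6
  [7] ..### => .  t=1,i=3
  [6] ..##. => #  t=1,i=10
  [5] ..#.# => .  t=0,i=19
  [4] ..#.. => #  t=0,i=13
  [3] ...## => #  t=1,i=9
  [2] ...#. => .  t=0,i=12
  [1] ....# => #  t=0,i=11
  [0] ..... => #  t=7,i=16
  bits 01101110101010010011011101011011 = 1856583515

1856583515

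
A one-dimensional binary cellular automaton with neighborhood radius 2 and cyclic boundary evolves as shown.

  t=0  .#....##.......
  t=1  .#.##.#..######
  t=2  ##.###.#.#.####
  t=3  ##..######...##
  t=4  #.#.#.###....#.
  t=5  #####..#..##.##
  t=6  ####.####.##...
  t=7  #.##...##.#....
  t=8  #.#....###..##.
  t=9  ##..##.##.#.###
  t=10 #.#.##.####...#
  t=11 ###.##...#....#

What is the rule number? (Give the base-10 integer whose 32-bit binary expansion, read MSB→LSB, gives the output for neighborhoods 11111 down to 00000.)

3865405171

  nb #####: next=#  (t=1,i=11, bit31=1)
  nb ####.: next=#  (t=1,i=13, bit30=1)
  nb ###.#: next=#  (t=1,i=14, bit29=1)
  nb ###..: next=.  (t=3,i=1, bit28=0)
  nb ##.##: next=.  (t=2,i=2, bit27=0)
  nb ##.#.: next=#  (t=1,i=0, bit26=1)
  nb ##..#: next=#  (t=3,i=2, bit25=1)
  nb ##...: next=.  (t=0,i=8, bit24=0)
  nb #.###: next=.  (t=2,i=3, bit23=0)
  nb #.##.: next=#  (t=1,i=3, bit22=1)
  nb #.#.#: next=#  (t=1,i=1, bit21=1)
  nb #.#..: next=.  (t=1,i=6, bit20=0)
  nb #..##: next=.  (t=1,i=8, bit19=0)
  nb #..#.: next=#  (t=5,i=6, bit18=1)
  nb #...#: next=.  (t=3,i=11, bit17=0)
  nb #....: next=#  (t=0,i=3, bit16=1)
  nb .####: next=.  (t=1,i=10, bit15=0)
  nb .###.: next=#  (t=2,i=4, bit14=1)
  nb .##.#: next=#  (t=1,i=4, bit13=1)
  nb .##..: next=.  (t=0,i=7, bit12=0)
  nb .#.##: next=.  (t=1,i=2, bit11=0)
  nb .#.#.: next=#  (t=2,i=8, bit10=1)
  nb .#..#: next=#  (t=1,i=7, bit9=1)
  nb .#...: next=.  (t=0,i=2, bit8=0)
  nb ..###: next=#  (t=1,i=9, bit7=1)
  nb ..##.: next=#  (t=0,i=6, bit6=1)
  nb ..#.#: next=#  (t=4,i=13, bit5=1)
  nb ..#..: next=#  (t=0,i=1, bit4=1)
  nb ...##: next=.  (t=0,i=5, bit3=0)
  nb ...#.: next=.  (t=0,i=0, bit2=0)
  nb ....#: next=#  (t=0,i=4, bit1=1)
  nb .....: next=#  (t=0,i=10, bit0=1)
  bits 11100110011001010110011011110011 = 3865405171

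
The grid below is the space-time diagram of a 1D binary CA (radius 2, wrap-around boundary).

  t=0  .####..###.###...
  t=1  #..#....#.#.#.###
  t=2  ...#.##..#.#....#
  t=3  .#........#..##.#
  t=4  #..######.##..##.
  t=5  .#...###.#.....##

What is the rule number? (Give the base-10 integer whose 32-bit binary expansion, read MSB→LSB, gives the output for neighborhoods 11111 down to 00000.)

3439552027

  [31] ##### => #  t=4,i=5
  [30] ####. => #  t=0,i=3
  [29] ###.# => .  t=0,i=9
  [28] ###.. => .  t=0,i=4
  [27] ##.## => #  t=0,i=10
  [26] ##.#. => #  t=3,i=15
  [25] ##..# => .  t=0,i=5
  [24] ##... => #  t=0,i=14
  [23] #.### => .  t=0,i=11
  [22] #.##. => .  t=2,i=5
  [21] #.#.# => .  t=1,i=10
  [20] #.#.. => .  t=2,i=11
  [19] #..## => .  t=0,i=6
  [18] #..#. => .  t=1,i=2
  [17] #...# => #  t=2,i=1
  [16] #.... => #  t=0,i=15
  [15] .#### => .  t=0,i=2
  [14] .###. => #  t=0,i=8
  [13] .##.# => #  t=3,i=14
  [12] .##.. => .  t=2,i=6
  [11] .#.## => .  t=1,i=13
  [10] .#.#. => #  t=1,i=9
  [9] .#..# => #  t=3,i=11
  [8] .#... => .  t=1,i=4
  [7] ..### => .  t=0,i=1
  [6] ..##. => .  t=3,i=13
  [5] ..#.# => .  t=1,i=8
  [4] ..#.. => #  t=1,i=3
  [3] ...## => #  t=0,i=0
  [2] ...#. => .  t=1,i=7
  [1] ....# => #  t=0,i=16
  [0] ..... => #  t=3,i=4
  bits 11001101000000110110011000011011 = 3439552027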